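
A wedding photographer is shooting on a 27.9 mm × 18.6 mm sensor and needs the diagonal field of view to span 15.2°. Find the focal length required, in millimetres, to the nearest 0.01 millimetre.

Sensor diagonal = √(27.9² + 18.6²) = √1124.3700 ≈ 33.5316 mm.
From α = 2·arctan(d/2f) we get f = d / (2·tan(α/2)).
With d = 33.5316 mm and α/2 = 7.6°, tan(α/2) ≈ 0.13343, so f ≈ 33.5316 / 0.26686 ≈ 125.6539 mm.

125.65 mm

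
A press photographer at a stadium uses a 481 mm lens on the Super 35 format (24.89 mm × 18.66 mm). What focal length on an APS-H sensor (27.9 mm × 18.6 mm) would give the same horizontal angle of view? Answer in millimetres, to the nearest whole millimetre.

Equal angle of view means equal width/f ratio, so f₂ = f₁ · (width₂/width₁) = 481 × 27.9/24.89.
f₂ = 481 × 1.12093 ≈ 539.168 mm.

539 mm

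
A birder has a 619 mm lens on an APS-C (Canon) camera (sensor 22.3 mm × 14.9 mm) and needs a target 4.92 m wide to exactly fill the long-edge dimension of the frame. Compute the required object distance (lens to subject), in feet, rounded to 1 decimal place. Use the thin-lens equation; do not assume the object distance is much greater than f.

450.1 ft

W: 4.92 m = 4920 mm.
Magnification m = w/W = dᵢ/dₒ; combined with 1/f = 1/dₒ + 1/dᵢ this gives dₒ = f·(1 + W/w).
dₒ = 619 mm × (1 + 4920/22.3) = 619 × 221.6278 ≈ 137187.610 mm = 137187.610/304.8 ft = 450.091 ft.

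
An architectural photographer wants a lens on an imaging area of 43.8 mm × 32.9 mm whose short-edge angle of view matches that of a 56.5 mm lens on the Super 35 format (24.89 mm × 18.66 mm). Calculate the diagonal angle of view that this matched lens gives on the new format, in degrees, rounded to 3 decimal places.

Equal short-edge AOV ⇒ f₂ = f₁ · 32.9/18.66 = 56.5 × 1.76313 ≈ 99.6168 mm.
Sensor diagonal = √(43.8² + 32.9²) = √3000.8500 ≈ 54.7800 mm.
Diagonal AOV on the new format = 2·arctan(54.7800 / (2 × 99.6168)) = 2·arctan(0.27495) ≈ 30.7476°.

30.748°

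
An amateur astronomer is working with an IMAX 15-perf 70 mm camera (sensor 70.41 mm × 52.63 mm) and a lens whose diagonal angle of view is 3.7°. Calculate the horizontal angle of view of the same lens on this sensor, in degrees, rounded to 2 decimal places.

2.96°

Sensor diagonal = √(70.41² + 52.63²) = √7727.4850 ≈ 87.9061 mm.
From the diagonal AOV: f = 87.9061 / (2·tan(1.85°)) = 87.9061 / 0.06460 ≈ 1360.7835 mm.
Horizontal AOV = 2·arctan(70.41 / (2 × 1360.7835)) = 2·arctan(0.02587) ≈ 2.9640°.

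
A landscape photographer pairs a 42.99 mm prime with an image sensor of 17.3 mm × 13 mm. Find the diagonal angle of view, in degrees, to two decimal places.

28.25°

Sensor diagonal = √(17.3² + 13²) = √468.2900 ≈ 21.6400 mm.
Angle of view α = 2·arctan(d/2f) with d = 21.6400 mm and f = 42.99 mm.
d/2f = 0.25169; arctan(0.25169) ≈ 14.1272°, so α ≈ 28.2543°.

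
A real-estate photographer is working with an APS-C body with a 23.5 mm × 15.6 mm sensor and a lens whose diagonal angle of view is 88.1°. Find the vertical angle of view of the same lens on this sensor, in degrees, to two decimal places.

56.30°

Sensor diagonal = √(23.5² + 15.6²) = √795.6100 ≈ 28.2066 mm.
From the diagonal AOV: f = 28.2066 / (2·tan(44.05°)) = 28.2066 / 1.93475 ≈ 14.5789 mm.
Vertical AOV = 2·arctan(15.6 / (2 × 14.5789)) = 2·arctan(0.53502) ≈ 56.2954°.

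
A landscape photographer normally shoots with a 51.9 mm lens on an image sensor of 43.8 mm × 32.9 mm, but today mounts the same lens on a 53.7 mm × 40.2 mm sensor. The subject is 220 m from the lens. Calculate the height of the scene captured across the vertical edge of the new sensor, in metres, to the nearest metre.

170 m

The focal length stays 51.9 mm; the relevant sensor dimension is now h = 40.2 mm. Object distance dₒ = 220 m = 220000 mm.
Thin-lens field height W = h·(dₒ − f)/f = 40.2 × (220000 − 51.9)/51.9 ≈ 170364.424 mm = 170.364 m.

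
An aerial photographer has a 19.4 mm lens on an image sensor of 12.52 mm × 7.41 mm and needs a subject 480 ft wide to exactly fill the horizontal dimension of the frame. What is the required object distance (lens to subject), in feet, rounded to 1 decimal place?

743.8 ft

W: 480 ft × 304.8 mm/ft = 146304.00 mm.
Magnification m = w/W = dᵢ/dₒ; combined with 1/f = 1/dₒ + 1/dᵢ this gives dₒ = f·(1 + W/w).
dₒ = 19.4 mm × (1 + 146304/12.52) = 19.4 × 11686.6226 ≈ 226720.479 mm = 226720.479/304.8 ft = 743.834 ft.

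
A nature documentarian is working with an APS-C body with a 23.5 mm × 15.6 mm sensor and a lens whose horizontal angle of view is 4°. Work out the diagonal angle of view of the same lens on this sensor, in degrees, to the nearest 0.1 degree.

4.8°

From the horizontal AOV: f = 23.5 / (2·tan(2°)) = 23.5 / 0.06984 ≈ 336.4760 mm.
Sensor diagonal = √(23.5² + 15.6²) = √795.6100 ≈ 28.2066 mm.
Diagonal AOV = 2·arctan(28.2066 / (2 × 336.4760)) = 2·arctan(0.04191) ≈ 4.8003°.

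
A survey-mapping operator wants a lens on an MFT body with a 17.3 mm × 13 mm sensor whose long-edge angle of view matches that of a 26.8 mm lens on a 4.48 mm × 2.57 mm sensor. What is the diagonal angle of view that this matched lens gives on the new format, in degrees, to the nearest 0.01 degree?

Equal long-edge AOV ⇒ f₂ = f₁ · 17.3/4.48 = 26.8 × 3.86161 ≈ 103.4911 mm.
Sensor diagonal = √(17.3² + 13²) = √468.2900 ≈ 21.6400 mm.
Diagonal AOV on the new format = 2·arctan(21.6400 / (2 × 103.4911)) = 2·arctan(0.10455) ≈ 11.9372°.

11.94°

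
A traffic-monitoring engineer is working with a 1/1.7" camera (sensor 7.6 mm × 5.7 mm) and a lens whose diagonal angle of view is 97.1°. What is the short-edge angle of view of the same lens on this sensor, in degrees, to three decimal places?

Sensor diagonal = √(7.6² + 5.7²) = √90.2500 ≈ 9.5000 mm.
From the diagonal AOV: f = 9.5000 / (2·tan(48.55°)) = 9.5000 / 2.26457 ≈ 4.1951 mm.
Short-edge AOV = 2·arctan(5.7 / (2 × 4.1951)) = 2·arctan(0.67937) ≈ 68.3821°.

68.382°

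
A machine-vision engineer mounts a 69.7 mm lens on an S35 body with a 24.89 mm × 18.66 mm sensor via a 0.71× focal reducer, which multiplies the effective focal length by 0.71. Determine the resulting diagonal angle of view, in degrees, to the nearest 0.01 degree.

Effective focal length f = 69.7 × 0.71 = 49.487 mm.
Sensor diagonal = √(24.89² + 18.66²) = √967.7077 ≈ 31.1080 mm.
α = 2·arctan(31.108 / (2 × 49.487)) = 2·arctan(0.31430) ≈ 34.8964°.

34.90°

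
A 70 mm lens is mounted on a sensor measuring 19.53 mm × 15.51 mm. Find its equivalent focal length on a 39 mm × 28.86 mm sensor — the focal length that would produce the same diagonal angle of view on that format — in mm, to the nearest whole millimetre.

Sensor diagonal = √(19.53² + 15.51²) = √621.9810 ≈ 24.9395 mm.
Sensor diagonal = √(39² + 28.86²) = √2353.8996 ≈ 48.5170 mm.
Equal angle of view means equal diagonal/f ratio, so f₂ = f₁ · (diagonal₂/diagonal₁) = 70 × 48.5170/24.9395.
f₂ = 70 × 1.94538 ≈ 136.177 mm.

136 mm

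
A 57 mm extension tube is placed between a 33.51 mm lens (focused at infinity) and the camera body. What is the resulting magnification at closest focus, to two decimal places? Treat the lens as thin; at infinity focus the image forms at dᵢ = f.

The tube moves the image plane from f to f + e, so dᵢ = 33.51 + 57 = 90.51 mm. Focus is achieved when 1/f = 1/dₒ + 1/dᵢ, giving dₒ = 1/(1/f − 1/(f+e)).
Magnification m = dᵢ/dₒ = (f+e)·(1/f − 1/(f+e)) = e/f = 57/33.51 ≈ 1.7010.

1.70×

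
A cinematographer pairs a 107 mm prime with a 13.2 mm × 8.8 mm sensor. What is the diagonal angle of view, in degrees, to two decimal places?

Sensor diagonal = √(13.2² + 8.8²) = √251.6800 ≈ 15.8644 mm.
Angle of view α = 2·arctan(d/2f) with d = 15.8644 mm and f = 107 mm.
d/2f = 0.07413; arctan(0.07413) ≈ 4.2397°, so α ≈ 8.4795°.

8.48°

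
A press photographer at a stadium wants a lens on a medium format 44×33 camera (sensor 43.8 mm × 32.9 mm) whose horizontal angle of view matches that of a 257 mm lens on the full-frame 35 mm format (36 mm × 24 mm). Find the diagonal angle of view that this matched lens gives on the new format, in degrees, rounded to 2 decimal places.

10.01°

Equal horizontal AOV ⇒ f₂ = f₁ · 43.8/36 = 257 × 1.21667 ≈ 312.6833 mm.
Sensor diagonal = √(43.8² + 32.9²) = √3000.8500 ≈ 54.7800 mm.
Diagonal AOV on the new format = 2·arctan(54.7800 / (2 × 312.6833)) = 2·arctan(0.08760) ≈ 10.0123°.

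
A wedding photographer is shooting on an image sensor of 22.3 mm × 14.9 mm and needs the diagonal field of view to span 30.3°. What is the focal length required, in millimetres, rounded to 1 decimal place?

49.5 mm

Sensor diagonal = √(22.3² + 14.9²) = √719.3000 ≈ 26.8198 mm.
From α = 2·arctan(d/2f) we get f = d / (2·tan(α/2)).
With d = 26.8198 mm and α/2 = 15.15°, tan(α/2) ≈ 0.27076, so f ≈ 26.8198 / 0.54151 ≈ 49.5274 mm.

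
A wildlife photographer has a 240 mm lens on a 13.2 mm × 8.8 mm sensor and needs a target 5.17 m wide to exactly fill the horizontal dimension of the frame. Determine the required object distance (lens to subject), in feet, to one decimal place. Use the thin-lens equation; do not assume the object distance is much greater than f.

W: 5.17 m = 5170 mm.
Magnification m = w/W = dᵢ/dₒ; combined with 1/f = 1/dₒ + 1/dᵢ this gives dₒ = f·(1 + W/w).
dₒ = 240 mm × (1 + 5170/13.2) = 240 × 392.6667 ≈ 94240.000 mm = 94240.000/304.8 ft = 309.186 ft.

309.2 ft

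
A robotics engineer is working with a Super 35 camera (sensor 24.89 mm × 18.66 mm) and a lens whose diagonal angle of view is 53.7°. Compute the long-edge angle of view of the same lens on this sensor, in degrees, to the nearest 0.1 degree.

Sensor diagonal = √(24.89² + 18.66²) = √967.7077 ≈ 31.1080 mm.
From the diagonal AOV: f = 31.1080 / (2·tan(26.85°)) = 31.1080 / 1.01246 ≈ 30.7250 mm.
Long-edge AOV = 2·arctan(24.89 / (2 × 30.7250)) = 2·arctan(0.40504) ≈ 44.1003°.

44.1°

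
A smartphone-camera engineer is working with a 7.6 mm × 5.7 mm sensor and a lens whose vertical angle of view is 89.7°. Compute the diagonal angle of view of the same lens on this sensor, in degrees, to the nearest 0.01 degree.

From the vertical AOV: f = 5.7 / (2·tan(44.85°)) = 5.7 / 1.98956 ≈ 2.8650 mm.
Sensor diagonal = √(7.6² + 5.7²) = √90.2500 ≈ 9.5000 mm.
Diagonal AOV = 2·arctan(9.5000 / (2 × 2.8650)) = 2·arctan(1.65796) ≈ 117.8075°.

117.81°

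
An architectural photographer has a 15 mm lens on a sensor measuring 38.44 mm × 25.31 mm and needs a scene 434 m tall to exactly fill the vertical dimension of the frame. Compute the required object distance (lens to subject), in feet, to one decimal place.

W: 434 m = 434000 mm.
Magnification m = h/W = dᵢ/dₒ; combined with 1/f = 1/dₒ + 1/dᵢ this gives dₒ = f·(1 + W/h).
dₒ = 15 mm × (1 + 434000/25.31) = 15 × 17148.3726 ≈ 257225.589 mm = 257225.589/304.8 ft = 843.916 ft.

843.9 ft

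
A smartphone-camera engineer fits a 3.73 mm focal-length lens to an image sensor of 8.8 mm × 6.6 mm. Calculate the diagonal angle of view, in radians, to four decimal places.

1.9497 rad

Sensor diagonal = √(8.8² + 6.6²) = √121.0000 ≈ 11.0000 mm.
Angle of view α = 2·arctan(d/2f) with d = 11.0000 mm and f = 3.73 mm.
d/2f = 1.47453; arctan(1.47453) ≈ 0.9749 rad, so α ≈ 1.9497 rad.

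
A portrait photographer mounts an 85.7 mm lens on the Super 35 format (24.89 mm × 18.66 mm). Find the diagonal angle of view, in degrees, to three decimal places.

20.574°

Sensor diagonal = √(24.89² + 18.66²) = √967.7077 ≈ 31.1080 mm.
Angle of view α = 2·arctan(d/2f) with d = 31.1080 mm and f = 85.7 mm.
d/2f = 0.18149; arctan(0.18149) ≈ 10.2868°, so α ≈ 20.5737°.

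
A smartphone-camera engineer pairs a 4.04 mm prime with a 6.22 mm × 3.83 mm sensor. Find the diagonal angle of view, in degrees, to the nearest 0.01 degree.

Sensor diagonal = √(6.22² + 3.83²) = √53.3573 ≈ 7.3046 mm.
Angle of view α = 2·arctan(d/2f) with d = 7.3046 mm and f = 4.04 mm.
d/2f = 0.90404; arctan(0.90404) ≈ 42.1147°, so α ≈ 84.2294°.

84.23°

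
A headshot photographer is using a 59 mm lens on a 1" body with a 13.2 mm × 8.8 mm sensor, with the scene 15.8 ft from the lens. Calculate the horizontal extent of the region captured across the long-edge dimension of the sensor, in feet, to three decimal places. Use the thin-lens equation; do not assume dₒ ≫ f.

dₒ: 15.8 ft × 304.8 mm/ft = 4815.84 mm.
Similar triangles through the lens centre give W/dₒ = w/dᵢ; with 1/f = 1/dₒ + 1/dᵢ this gives W = w·(dₒ − f)/f.
W = 13.2 mm × (4815.84 − 59) / 59 = 13.2 × 80.6244 ≈ 1064.242 mm = 1064.242/304.8 ft = 3.49161 ft.

3.492 ft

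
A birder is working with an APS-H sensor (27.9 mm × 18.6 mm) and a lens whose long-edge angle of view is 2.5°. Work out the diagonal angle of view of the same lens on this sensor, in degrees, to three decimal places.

3.004°

From the long-edge AOV: f = 27.9 / (2·tan(1.25°)) = 27.9 / 0.04364 ≈ 639.3194 mm.
Sensor diagonal = √(27.9² + 18.6²) = √1124.3700 ≈ 33.5316 mm.
Diagonal AOV = 2·arctan(33.5316 / (2 × 639.3194)) = 2·arctan(0.02622) ≈ 3.0044°.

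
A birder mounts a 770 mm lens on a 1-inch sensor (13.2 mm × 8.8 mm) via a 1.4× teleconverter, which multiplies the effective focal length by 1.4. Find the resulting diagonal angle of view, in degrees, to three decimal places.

0.843°

Effective focal length f = 770 × 1.4 = 1078 mm.
Sensor diagonal = √(13.2² + 8.8²) = √251.6800 ≈ 15.8644 mm.
α = 2·arctan(15.864 / (2 × 1078)) = 2·arctan(0.00736) ≈ 0.8432°.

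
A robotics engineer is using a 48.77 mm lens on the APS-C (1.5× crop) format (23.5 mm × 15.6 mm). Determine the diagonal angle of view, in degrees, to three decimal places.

32.258°

Sensor diagonal = √(23.5² + 15.6²) = √795.6100 ≈ 28.2066 mm.
Angle of view α = 2·arctan(d/2f) with d = 28.2066 mm and f = 48.77 mm.
d/2f = 0.28918; arctan(0.28918) ≈ 16.1288°, so α ≈ 32.2576°.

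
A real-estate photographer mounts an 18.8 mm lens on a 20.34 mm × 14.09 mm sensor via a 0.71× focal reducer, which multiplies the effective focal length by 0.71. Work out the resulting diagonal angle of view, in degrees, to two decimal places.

Effective focal length f = 18.8 × 0.71 = 13.348 mm.
Sensor diagonal = √(20.34² + 14.09²) = √612.2437 ≈ 24.7436 mm.
α = 2·arctan(24.744 / (2 × 13.348)) = 2·arctan(0.92686) ≈ 85.6526°.

85.65°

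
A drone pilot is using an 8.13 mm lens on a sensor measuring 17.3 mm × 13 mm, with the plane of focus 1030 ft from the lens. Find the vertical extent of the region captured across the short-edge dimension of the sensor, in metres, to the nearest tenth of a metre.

dₒ: 1030 ft × 304.8 mm/ft = 313943.99 mm.
Similar triangles through the lens centre give W/dₒ = h/dᵢ; with 1/f = 1/dₒ + 1/dᵢ this gives W = h·(dₒ − f)/f.
W = 13 mm × (313944 − 8.13) / 8.13 = 13 × 38614.4969 ≈ 501988.460 mm = 501.988 m.

502.0 m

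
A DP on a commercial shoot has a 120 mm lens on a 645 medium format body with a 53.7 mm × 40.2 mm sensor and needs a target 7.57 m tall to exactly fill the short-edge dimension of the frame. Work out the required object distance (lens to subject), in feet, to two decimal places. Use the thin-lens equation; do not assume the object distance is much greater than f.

W: 7.57 m = 7570 mm.
Magnification m = h/W = dᵢ/dₒ; combined with 1/f = 1/dₒ + 1/dᵢ this gives dₒ = f·(1 + W/h).
dₒ = 120 mm × (1 + 7570/40.2) = 120 × 189.3085 ≈ 22717.015 mm = 22717.015/304.8 ft = 74.5309 ft.

74.53 ft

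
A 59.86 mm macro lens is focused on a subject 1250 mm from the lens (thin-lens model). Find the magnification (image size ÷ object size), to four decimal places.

0.0503×

Thin lens: 1/f = 1/dₒ + 1/dᵢ → 1/dᵢ = 1/59.86 − 1/1250 = 0.0159056 mm⁻¹, so dᵢ ≈ 62.8708 mm.
Magnification m = dᵢ/dₒ = 62.8708/1250 ≈ 0.05030.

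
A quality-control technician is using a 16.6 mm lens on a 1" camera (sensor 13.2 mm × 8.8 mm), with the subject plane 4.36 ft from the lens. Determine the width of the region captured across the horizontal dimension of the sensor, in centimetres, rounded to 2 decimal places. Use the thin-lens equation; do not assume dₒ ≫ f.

dₒ: 4.36 ft × 304.8 mm/ft = 1328.93 mm.
Similar triangles through the lens centre give W/dₒ = w/dᵢ; with 1/f = 1/dₒ + 1/dᵢ this gives W = w·(dₒ − f)/f.
W = 13.2 mm × (1328.93 − 16.6) / 16.6 = 13.2 × 79.0559 ≈ 1043.538 mm = 104.354 cm.

104.35 cm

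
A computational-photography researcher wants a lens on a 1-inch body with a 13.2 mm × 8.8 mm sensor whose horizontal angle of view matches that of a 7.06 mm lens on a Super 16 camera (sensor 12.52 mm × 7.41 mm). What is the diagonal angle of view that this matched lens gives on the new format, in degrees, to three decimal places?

Equal horizontal AOV ⇒ f₂ = f₁ · 13.2/12.52 = 7.06 × 1.05431 ≈ 7.4435 mm.
Sensor diagonal = √(13.2² + 8.8²) = √251.6800 ≈ 15.8644 mm.
Diagonal AOV on the new format = 2·arctan(15.8644 / (2 × 7.4435)) = 2·arctan(1.06566) ≈ 93.6414°.

93.641°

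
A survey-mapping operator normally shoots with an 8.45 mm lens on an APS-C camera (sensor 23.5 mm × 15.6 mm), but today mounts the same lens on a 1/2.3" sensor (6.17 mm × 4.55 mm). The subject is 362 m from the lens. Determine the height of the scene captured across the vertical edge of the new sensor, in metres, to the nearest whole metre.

The focal length stays 8.45 mm; the relevant sensor dimension is now h = 4.55 mm. Object distance dₒ = 362 m = 362000 mm.
Thin-lens field height W = h·(dₒ − f)/f = 4.55 × (362000 − 8.45)/8.45 ≈ 194918.527 mm = 194.919 m.

195 m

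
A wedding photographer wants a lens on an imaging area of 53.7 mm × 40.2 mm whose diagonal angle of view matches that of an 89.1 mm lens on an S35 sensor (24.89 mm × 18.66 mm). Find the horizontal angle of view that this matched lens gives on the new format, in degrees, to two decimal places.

15.91°

Sensor diagonal = √(24.89² + 18.66²) = √967.7077 ≈ 31.1080 mm.
Sensor diagonal = √(53.7² + 40.2²) = √4499.7300 ≈ 67.0800 mm.
Equal diagonal AOV ⇒ f₂ = f₁ · 67.0800/31.1080 = 89.1 × 2.15636 ≈ 192.1316 mm.
Horizontal AOV on the new format = 2·arctan(53.7 / (2 × 192.1316)) = 2·arctan(0.13975) ≈ 15.9109°.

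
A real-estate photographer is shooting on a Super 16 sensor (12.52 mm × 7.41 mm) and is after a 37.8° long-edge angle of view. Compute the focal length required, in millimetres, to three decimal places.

18.284 mm

From α = 2·arctan(w/2f) we get f = w / (2·tan(α/2)).
With w = 12.52 mm and α/2 = 18.9°, tan(α/2) ≈ 0.34238, so f ≈ 12.52 / 0.68475 ≈ 18.2840 mm.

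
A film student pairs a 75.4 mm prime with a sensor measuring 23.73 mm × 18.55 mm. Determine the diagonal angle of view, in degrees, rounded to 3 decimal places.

Sensor diagonal = √(23.73² + 18.55²) = √907.2154 ≈ 30.1200 mm.
Angle of view α = 2·arctan(d/2f) with d = 30.1200 mm and f = 75.4 mm.
d/2f = 0.19973; arctan(0.19973) ≈ 11.2953°, so α ≈ 22.5906°.

22.591°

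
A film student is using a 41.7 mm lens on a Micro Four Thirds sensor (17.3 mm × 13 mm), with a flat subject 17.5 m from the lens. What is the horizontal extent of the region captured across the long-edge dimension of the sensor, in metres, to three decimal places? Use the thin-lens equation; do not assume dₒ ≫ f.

7.243 m

dₒ: 17.5 m = 17500 mm.
Similar triangles through the lens centre give W/dₒ = w/dᵢ; with 1/f = 1/dₒ + 1/dᵢ this gives W = w·(dₒ − f)/f.
W = 17.3 mm × (17500 − 41.7) / 41.7 = 17.3 × 418.6643 ≈ 7242.892 mm = 7.24289 m.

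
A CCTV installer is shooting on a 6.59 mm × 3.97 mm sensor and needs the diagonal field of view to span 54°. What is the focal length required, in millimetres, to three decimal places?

Sensor diagonal = √(6.59² + 3.97²) = √59.1890 ≈ 7.6934 mm.
From α = 2·arctan(d/2f) we get f = d / (2·tan(α/2)).
With d = 7.6934 mm and α/2 = 27°, tan(α/2) ≈ 0.50953, so f ≈ 7.6934 / 1.01905 ≈ 7.5496 mm.

7.550 mm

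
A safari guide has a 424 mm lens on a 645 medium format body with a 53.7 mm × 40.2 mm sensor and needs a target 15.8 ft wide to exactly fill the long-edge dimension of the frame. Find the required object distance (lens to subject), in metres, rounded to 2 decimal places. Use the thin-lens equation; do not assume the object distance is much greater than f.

W: 15.8 ft × 304.8 mm/ft = 4815.84 mm.
Magnification m = w/W = dᵢ/dₒ; combined with 1/f = 1/dₒ + 1/dᵢ this gives dₒ = f·(1 + W/w).
dₒ = 424 mm × (1 + 4815.84/53.7) = 424 × 90.6804 ≈ 38448.508 mm = 38.4485 m.

38.45 m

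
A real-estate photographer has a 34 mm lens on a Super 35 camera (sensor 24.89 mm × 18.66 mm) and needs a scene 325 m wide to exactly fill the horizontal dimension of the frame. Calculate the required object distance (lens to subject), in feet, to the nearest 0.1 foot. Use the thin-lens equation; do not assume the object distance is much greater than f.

1456.7 ft

W: 325 m = 325000 mm.
Magnification m = w/W = dᵢ/dₒ; combined with 1/f = 1/dₒ + 1/dᵢ this gives dₒ = f·(1 + W/w).
dₒ = 34 mm × (1 + 325000/24.89) = 34 × 13058.4528 ≈ 443987.395 mm = 443987.395/304.8 ft = 1456.65 ft.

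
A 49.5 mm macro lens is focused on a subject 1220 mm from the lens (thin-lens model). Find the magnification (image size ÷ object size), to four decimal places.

Thin lens: 1/f = 1/dₒ + 1/dᵢ → 1/dᵢ = 1/49.5 − 1/1220 = 0.0193823 mm⁻¹, so dᵢ ≈ 51.5933 mm.
Magnification m = dᵢ/dₒ = 51.5933/1220 ≈ 0.04229.

0.0423×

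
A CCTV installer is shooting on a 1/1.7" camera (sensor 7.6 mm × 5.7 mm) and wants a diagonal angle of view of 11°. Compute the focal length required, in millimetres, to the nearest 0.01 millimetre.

49.33 mm

Sensor diagonal = √(7.6² + 5.7²) = √90.2500 ≈ 9.5000 mm.
From α = 2·arctan(d/2f) we get f = d / (2·tan(α/2)).
With d = 9.5000 mm and α/2 = 5.5°, tan(α/2) ≈ 0.09629, so f ≈ 9.5000 / 0.19258 ≈ 49.3306 mm.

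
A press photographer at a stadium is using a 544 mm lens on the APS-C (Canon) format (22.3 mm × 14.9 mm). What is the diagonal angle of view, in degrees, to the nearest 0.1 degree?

2.8°

Sensor diagonal = √(22.3² + 14.9²) = √719.3000 ≈ 26.8198 mm.
Angle of view α = 2·arctan(d/2f) with d = 26.8198 mm and f = 544 mm.
d/2f = 0.02465; arctan(0.02465) ≈ 1.4121°, so α ≈ 2.8242°.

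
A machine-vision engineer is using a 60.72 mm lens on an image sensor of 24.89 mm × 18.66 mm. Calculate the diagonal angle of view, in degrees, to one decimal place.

Sensor diagonal = √(24.89² + 18.66²) = √967.7077 ≈ 31.1080 mm.
Angle of view α = 2·arctan(d/2f) with d = 31.1080 mm and f = 60.72 mm.
d/2f = 0.25616; arctan(0.25616) ≈ 14.3679°, so α ≈ 28.7358°.

28.7°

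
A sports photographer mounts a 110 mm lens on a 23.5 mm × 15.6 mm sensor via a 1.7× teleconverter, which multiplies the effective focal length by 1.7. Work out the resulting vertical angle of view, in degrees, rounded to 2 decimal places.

Effective focal length f = 110 × 1.7 = 187 mm.
α = 2·arctan(15.6 / (2 × 187)) = 2·arctan(0.04171) ≈ 4.7770°.

4.78°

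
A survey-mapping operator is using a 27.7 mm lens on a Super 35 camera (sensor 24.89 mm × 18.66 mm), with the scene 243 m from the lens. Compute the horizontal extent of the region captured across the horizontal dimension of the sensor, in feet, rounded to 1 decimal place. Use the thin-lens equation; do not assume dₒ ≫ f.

dₒ: 243 m = 243000 mm.
Similar triangles through the lens centre give W/dₒ = w/dᵢ; with 1/f = 1/dₒ + 1/dᵢ this gives W = w·(dₒ − f)/f.
W = 24.89 mm × (243000 − 27.7) / 27.7 = 24.89 × 8771.5632 ≈ 218324.207 mm = 218324.207/304.8 ft = 716.287 ft.

716.3 ft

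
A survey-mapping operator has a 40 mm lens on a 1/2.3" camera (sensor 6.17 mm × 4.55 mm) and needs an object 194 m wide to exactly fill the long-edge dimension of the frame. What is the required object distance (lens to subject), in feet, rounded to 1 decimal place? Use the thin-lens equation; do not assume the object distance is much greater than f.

4126.4 ft

W: 194 m = 194000 mm.
Magnification m = w/W = dᵢ/dₒ; combined with 1/f = 1/dₒ + 1/dᵢ this gives dₒ = f·(1 + W/w).
dₒ = 40 mm × (1 + 194000/6.17) = 40 × 31443.4635 ≈ 1257738.541 mm = 1257738.541/304.8 ft = 4126.44 ft.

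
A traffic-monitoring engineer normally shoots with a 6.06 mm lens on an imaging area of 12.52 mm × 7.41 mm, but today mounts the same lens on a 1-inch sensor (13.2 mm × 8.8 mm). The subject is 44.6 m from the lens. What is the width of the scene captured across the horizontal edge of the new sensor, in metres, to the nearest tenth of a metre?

97.1 m

The focal length stays 6.06 mm; the relevant sensor dimension is now w = 13.2 mm. Object distance dₒ = 44.6 m = 44600 mm.
Thin-lens field width W = w·(dₒ − f)/f = 13.2 × (44600 − 6.06)/6.06 ≈ 97135.315 mm = 97.1353 m.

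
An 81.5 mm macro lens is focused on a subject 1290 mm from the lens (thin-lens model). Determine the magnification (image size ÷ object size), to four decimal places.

Thin lens: 1/f = 1/dₒ + 1/dᵢ → 1/dᵢ = 1/81.5 − 1/1290 = 0.0114947 mm⁻¹, so dᵢ ≈ 86.9963 mm.
Magnification m = dᵢ/dₒ = 86.9963/1290 ≈ 0.06744.

0.0674×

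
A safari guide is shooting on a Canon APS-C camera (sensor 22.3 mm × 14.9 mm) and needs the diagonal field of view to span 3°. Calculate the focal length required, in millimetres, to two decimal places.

512.10 mm

Sensor diagonal = √(22.3² + 14.9²) = √719.3000 ≈ 26.8198 mm.
From α = 2·arctan(d/2f) we get f = d / (2·tan(α/2)).
With d = 26.8198 mm and α/2 = 1.5°, tan(α/2) ≈ 0.02619, so f ≈ 26.8198 / 0.05237 ≈ 512.1028 mm.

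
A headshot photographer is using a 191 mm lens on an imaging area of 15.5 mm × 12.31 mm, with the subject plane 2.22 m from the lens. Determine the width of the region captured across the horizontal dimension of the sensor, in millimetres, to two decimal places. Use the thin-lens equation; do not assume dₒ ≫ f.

dₒ: 2.22 m = 2220 mm.
Similar triangles through the lens centre give W/dₒ = w/dᵢ; with 1/f = 1/dₒ + 1/dᵢ this gives W = w·(dₒ − f)/f.
W = 15.5 mm × (2220 − 191) / 191 = 15.5 × 10.6230 ≈ 164.657 mm.

164.66 mm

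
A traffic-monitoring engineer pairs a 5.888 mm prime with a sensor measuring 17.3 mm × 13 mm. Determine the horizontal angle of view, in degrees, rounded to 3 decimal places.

Angle of view α = 2·arctan(w/2f) with w = 17.3 mm and f = 5.888 mm.
w/2f = 1.46909; arctan(1.46909) ≈ 55.7571°, so α ≈ 111.5143°.

111.514°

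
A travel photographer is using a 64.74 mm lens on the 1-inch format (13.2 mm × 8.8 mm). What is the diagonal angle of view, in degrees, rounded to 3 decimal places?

13.971°

Sensor diagonal = √(13.2² + 8.8²) = √251.6800 ≈ 15.8644 mm.
Angle of view α = 2·arctan(d/2f) with d = 15.8644 mm and f = 64.74 mm.
d/2f = 0.12252; arctan(0.12252) ≈ 6.9853°, so α ≈ 13.9706°.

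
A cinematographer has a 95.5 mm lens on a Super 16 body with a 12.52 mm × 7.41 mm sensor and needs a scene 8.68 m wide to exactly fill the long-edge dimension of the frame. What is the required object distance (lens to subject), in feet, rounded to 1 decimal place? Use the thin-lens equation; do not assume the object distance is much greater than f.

W: 8.68 m = 8680 mm.
Magnification m = w/W = dᵢ/dₒ; combined with 1/f = 1/dₒ + 1/dᵢ this gives dₒ = f·(1 + W/w).
dₒ = 95.5 mm × (1 + 8680/12.52) = 95.5 × 694.2907 ≈ 66304.765 mm = 66304.765/304.8 ft = 217.535 ft.

217.5 ft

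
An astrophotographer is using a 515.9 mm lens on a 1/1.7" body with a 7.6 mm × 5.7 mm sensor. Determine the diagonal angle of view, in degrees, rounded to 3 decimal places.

Sensor diagonal = √(7.6² + 5.7²) = √90.2500 ≈ 9.5000 mm.
Angle of view α = 2·arctan(d/2f) with d = 9.5000 mm and f = 515.9 mm.
d/2f = 0.00921; arctan(0.00921) ≈ 0.5275°, so α ≈ 1.0550°.

1.055°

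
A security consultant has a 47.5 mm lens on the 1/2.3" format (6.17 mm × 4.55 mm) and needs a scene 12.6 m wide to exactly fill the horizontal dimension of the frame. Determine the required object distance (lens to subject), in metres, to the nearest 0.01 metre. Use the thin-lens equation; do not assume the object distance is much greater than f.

W: 12.6 m = 12600 mm.
Magnification m = w/W = dᵢ/dₒ; combined with 1/f = 1/dₒ + 1/dᵢ this gives dₒ = f·(1 + W/w).
dₒ = 47.5 mm × (1 + 12600/6.17) = 47.5 × 2043.1394 ≈ 97049.121 mm = 97.0491 m.

97.05 m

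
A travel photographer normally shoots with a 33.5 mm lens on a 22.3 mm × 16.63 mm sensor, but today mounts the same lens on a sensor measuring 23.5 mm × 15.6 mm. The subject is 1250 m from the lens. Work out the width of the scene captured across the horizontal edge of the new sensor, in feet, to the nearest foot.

2877 ft

The focal length stays 33.5 mm; the relevant sensor dimension is now w = 23.5 mm. Object distance dₒ = 1250 m = 1.25e+06 mm.
Thin-lens field width W = w·(dₒ − f)/f = 23.5 × (1.25e+06 − 33.5)/33.5 ≈ 876842.172 mm = 876842.172/304.8 ft = 2876.78 ft.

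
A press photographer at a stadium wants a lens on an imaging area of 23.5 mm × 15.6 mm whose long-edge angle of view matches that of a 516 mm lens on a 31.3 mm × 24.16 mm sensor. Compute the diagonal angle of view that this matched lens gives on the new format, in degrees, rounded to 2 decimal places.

Equal long-edge AOV ⇒ f₂ = f₁ · 23.5/31.3 = 516 × 0.75080 ≈ 387.4121 mm.
Sensor diagonal = √(23.5² + 15.6²) = √795.6100 ≈ 28.2066 mm.
Diagonal AOV on the new format = 2·arctan(28.2066 / (2 × 387.4121)) = 2·arctan(0.03640) ≈ 4.1697°.

4.17°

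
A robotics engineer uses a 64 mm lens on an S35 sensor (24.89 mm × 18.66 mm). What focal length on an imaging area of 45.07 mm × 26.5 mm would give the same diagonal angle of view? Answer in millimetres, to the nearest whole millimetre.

Sensor diagonal = √(24.89² + 18.66²) = √967.7077 ≈ 31.1080 mm.
Sensor diagonal = √(45.07² + 26.5²) = √2733.5549 ≈ 52.2834 mm.
Equal angle of view means equal diagonal/f ratio, so f₂ = f₁ · (diagonal₂/diagonal₁) = 64 × 52.2834/31.1080.
f₂ = 64 × 1.68071 ≈ 107.565 mm.

108 mm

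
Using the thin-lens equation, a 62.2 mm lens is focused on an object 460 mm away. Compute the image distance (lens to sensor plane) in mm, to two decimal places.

1/dᵢ = 1/f − 1/dₒ = 1/62.2 − 1/460 = 0.0139033 mm⁻¹.
dᵢ = 1/0.0139033 ≈ 71.9256 mm.

71.93 mm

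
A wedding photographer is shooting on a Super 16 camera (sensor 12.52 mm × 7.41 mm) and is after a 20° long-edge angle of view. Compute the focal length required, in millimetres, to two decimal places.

35.50 mm

From α = 2·arctan(w/2f) we get f = w / (2·tan(α/2)).
With w = 12.52 mm and α/2 = 10°, tan(α/2) ≈ 0.17633, so f ≈ 12.52 / 0.35265 ≈ 35.5022 mm.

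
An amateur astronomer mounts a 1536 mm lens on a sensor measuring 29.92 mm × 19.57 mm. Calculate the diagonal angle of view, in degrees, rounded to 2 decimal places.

Sensor diagonal = √(29.92² + 19.57²) = √1278.1913 ≈ 35.7518 mm.
Angle of view α = 2·arctan(d/2f) with d = 35.7518 mm and f = 1536 mm.
d/2f = 0.01164; arctan(0.01164) ≈ 0.6668°, so α ≈ 1.3336°.

1.33°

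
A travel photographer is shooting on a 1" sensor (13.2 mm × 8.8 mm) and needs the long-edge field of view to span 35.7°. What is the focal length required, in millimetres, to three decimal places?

20.495 mm

From α = 2·arctan(w/2f) we get f = w / (2·tan(α/2)).
With w = 13.2 mm and α/2 = 17.85°, tan(α/2) ≈ 0.32203, so f ≈ 13.2 / 0.64406 ≈ 20.4951 mm.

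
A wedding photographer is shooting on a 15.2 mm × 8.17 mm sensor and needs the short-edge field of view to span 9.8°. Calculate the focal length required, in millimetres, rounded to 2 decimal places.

From α = 2·arctan(h/2f) we get f = h / (2·tan(α/2)).
With h = 8.17 mm and α/2 = 4.9°, tan(α/2) ≈ 0.08573, so f ≈ 8.17 / 0.17146 ≈ 47.6495 mm.

47.65 mm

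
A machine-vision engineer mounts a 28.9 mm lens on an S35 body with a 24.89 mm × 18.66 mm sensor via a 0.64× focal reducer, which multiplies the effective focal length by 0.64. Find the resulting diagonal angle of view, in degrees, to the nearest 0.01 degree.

Effective focal length f = 28.9 × 0.64 = 18.496 mm.
Sensor diagonal = √(24.89² + 18.66²) = √967.7077 ≈ 31.1080 mm.
α = 2·arctan(31.108 / (2 × 18.496)) = 2·arctan(0.84094) ≈ 80.1235°.

80.12°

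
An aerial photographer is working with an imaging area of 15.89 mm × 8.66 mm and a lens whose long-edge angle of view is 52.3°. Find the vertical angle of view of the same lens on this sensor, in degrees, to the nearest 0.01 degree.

From the long-edge AOV: f = 15.89 / (2·tan(26.15°)) = 15.89 / 0.98196 ≈ 16.1820 mm.
Vertical AOV = 2·arctan(8.66 / (2 × 16.1820)) = 2·arctan(0.26758) ≈ 29.9607°.

29.96°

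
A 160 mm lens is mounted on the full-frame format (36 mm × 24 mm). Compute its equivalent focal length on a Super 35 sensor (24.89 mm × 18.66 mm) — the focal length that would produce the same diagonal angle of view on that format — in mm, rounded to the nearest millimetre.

Sensor diagonal = √(36² + 24²) = √1872.0000 ≈ 43.2666 mm.
Sensor diagonal = √(24.89² + 18.66²) = √967.7077 ≈ 31.1080 mm.
Equal angle of view means equal diagonal/f ratio, so f₂ = f₁ · (diagonal₂/diagonal₁) = 160 × 31.1080/43.2666.
f₂ = 160 × 0.71898 ≈ 115.037 mm.

115 mm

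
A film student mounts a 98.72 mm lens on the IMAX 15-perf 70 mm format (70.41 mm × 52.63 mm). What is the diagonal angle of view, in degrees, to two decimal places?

Sensor diagonal = √(70.41² + 52.63²) = √7727.4850 ≈ 87.9061 mm.
Angle of view α = 2·arctan(d/2f) with d = 87.9061 mm and f = 98.72 mm.
d/2f = 0.44523; arctan(0.44523) ≈ 24.0000°, so α ≈ 48.0001°.

48.00°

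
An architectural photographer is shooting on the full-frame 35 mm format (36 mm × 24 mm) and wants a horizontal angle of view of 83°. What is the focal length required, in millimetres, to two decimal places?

From α = 2·arctan(w/2f) we get f = w / (2·tan(α/2)).
With w = 36 mm and α/2 = 41.5°, tan(α/2) ≈ 0.88473, so f ≈ 36 / 1.76945 ≈ 20.3453 mm.

20.35 mm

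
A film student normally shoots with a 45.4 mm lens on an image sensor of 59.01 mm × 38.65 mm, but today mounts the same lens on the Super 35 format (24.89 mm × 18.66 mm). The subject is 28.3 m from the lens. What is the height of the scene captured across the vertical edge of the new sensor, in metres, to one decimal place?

11.6 m

The focal length stays 45.4 mm; the relevant sensor dimension is now h = 18.66 mm. Object distance dₒ = 28.3 m = 28300 mm.
Thin-lens field height W = h·(dₒ − f)/f = 18.66 × (28300 − 45.4)/45.4 ≈ 11613.014 mm = 11.613 m.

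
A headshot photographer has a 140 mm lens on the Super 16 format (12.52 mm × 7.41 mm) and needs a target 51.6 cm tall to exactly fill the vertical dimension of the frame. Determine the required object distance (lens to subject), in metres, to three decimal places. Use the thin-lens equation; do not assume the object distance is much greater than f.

W: 51.6 cm = 516 mm.
Magnification m = h/W = dᵢ/dₒ; combined with 1/f = 1/dₒ + 1/dᵢ this gives dₒ = f·(1 + W/h).
dₒ = 140 mm × (1 + 516/7.41) = 140 × 70.6356 ≈ 9888.988 mm = 9.88899 m.

9.889 m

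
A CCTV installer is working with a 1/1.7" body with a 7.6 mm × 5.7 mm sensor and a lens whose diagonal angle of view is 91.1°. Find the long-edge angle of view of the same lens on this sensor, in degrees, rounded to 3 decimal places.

Sensor diagonal = √(7.6² + 5.7²) = √90.2500 ≈ 9.5000 mm.
From the diagonal AOV: f = 9.5000 / (2·tan(45.55°)) = 9.5000 / 2.03877 ≈ 4.6597 mm.
Long-edge AOV = 2·arctan(7.6 / (2 × 4.6597)) = 2·arctan(0.81551) ≈ 78.3951°.

78.395°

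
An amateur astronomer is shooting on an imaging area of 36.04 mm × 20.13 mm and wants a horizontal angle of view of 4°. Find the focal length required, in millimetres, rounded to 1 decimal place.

From α = 2·arctan(w/2f) we get f = w / (2·tan(α/2)).
With w = 36.04 mm and α/2 = 2°, tan(α/2) ≈ 0.03492, so f ≈ 36.04 / 0.06984 ≈ 516.0253 mm.

516.0 mm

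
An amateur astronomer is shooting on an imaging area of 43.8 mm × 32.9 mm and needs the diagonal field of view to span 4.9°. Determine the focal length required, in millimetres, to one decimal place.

Sensor diagonal = √(43.8² + 32.9²) = √3000.8500 ≈ 54.7800 mm.
From α = 2·arctan(d/2f) we get f = d / (2·tan(α/2)).
With d = 54.7800 mm and α/2 = 2.45°, tan(α/2) ≈ 0.04279, so f ≈ 54.7800 / 0.08557 ≈ 640.1531 mm.

640.2 mm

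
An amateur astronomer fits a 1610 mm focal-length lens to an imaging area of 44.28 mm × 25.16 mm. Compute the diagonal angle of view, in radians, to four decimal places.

0.0316 rad

Sensor diagonal = √(44.28² + 25.16²) = √2593.7440 ≈ 50.9288 mm.
Angle of view α = 2·arctan(d/2f) with d = 50.9288 mm and f = 1610 mm.
d/2f = 0.01582; arctan(0.01582) ≈ 0.0158 rad, so α ≈ 0.0316 rad.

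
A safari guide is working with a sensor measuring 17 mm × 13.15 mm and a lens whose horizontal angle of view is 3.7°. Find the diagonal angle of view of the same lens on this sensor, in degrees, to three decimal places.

4.677°

From the horizontal AOV: f = 17 / (2·tan(1.85°)) = 17 / 0.06460 ≈ 263.1594 mm.
Sensor diagonal = √(17² + 13.15²) = √461.9225 ≈ 21.4924 mm.
Diagonal AOV = 2·arctan(21.4924 / (2 × 263.1594)) = 2·arctan(0.04084) ≈ 4.6768°.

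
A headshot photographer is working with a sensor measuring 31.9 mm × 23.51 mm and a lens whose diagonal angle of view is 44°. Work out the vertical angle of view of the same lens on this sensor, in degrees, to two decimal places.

Sensor diagonal = √(31.9² + 23.51²) = √1570.3301 ≈ 39.6274 mm.
From the diagonal AOV: f = 39.6274 / (2·tan(22°)) = 39.6274 / 0.80805 ≈ 49.0406 mm.
Vertical AOV = 2·arctan(23.51 / (2 × 49.0406)) = 2·arctan(0.23970) ≈ 26.9589°.

26.96°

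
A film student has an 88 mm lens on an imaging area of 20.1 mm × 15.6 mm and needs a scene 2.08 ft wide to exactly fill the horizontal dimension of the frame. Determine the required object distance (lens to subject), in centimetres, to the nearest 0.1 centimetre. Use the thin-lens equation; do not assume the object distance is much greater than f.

286.4 cm

W: 2.08 ft × 304.8 mm/ft = 633.98 mm.
Magnification m = w/W = dᵢ/dₒ; combined with 1/f = 1/dₒ + 1/dᵢ this gives dₒ = f·(1 + W/w).
dₒ = 88 mm × (1 + 633.984/20.1) = 88 × 32.5415 ≈ 2863.651 mm = 286.365 cm.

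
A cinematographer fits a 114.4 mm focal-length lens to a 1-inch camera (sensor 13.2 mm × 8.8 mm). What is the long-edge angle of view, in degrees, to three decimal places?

Angle of view α = 2·arctan(w/2f) with w = 13.2 mm and f = 114.4 mm.
w/2f = 0.05769; arctan(0.05769) ≈ 3.3019°, so α ≈ 6.6037°.

6.604°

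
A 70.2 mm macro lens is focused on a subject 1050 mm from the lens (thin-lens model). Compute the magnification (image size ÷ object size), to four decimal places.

Thin lens: 1/f = 1/dₒ + 1/dᵢ → 1/dᵢ = 1/70.2 − 1/1050 = 0.0132926 mm⁻¹, so dᵢ ≈ 75.2296 mm.
Magnification m = dᵢ/dₒ = 75.2296/1050 ≈ 0.07165.

0.0716×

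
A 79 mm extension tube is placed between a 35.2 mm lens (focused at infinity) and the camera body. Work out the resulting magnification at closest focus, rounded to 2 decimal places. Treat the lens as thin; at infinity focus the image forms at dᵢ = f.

2.24×

The tube moves the image plane from f to f + e, so dᵢ = 35.2 + 79 = 114.2 mm. Focus is achieved when 1/f = 1/dₒ + 1/dᵢ, giving dₒ = 1/(1/f − 1/(f+e)).
Magnification m = dᵢ/dₒ = (f+e)·(1/f − 1/(f+e)) = e/f = 79/35.2 ≈ 2.2443.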